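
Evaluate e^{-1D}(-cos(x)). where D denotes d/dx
- \cos{\left(x - 1 \right)}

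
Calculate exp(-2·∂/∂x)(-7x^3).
- 7 x^{3} + 42 x^{2} - 84 x + 56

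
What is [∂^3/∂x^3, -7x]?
-21\frac{d^{2}}{dx^{2}}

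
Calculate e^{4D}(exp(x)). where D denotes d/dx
e^{x + 4}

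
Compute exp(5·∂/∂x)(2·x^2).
2 x^{2} + 20 x + 50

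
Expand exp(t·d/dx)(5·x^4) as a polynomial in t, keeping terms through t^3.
5 x \left(4 t^{3} + 6 t^{2} x + 4 t x^{2} + x^{3}\right)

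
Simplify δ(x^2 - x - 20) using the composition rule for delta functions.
\frac{\delta(x + 4) + \delta(x - 5)}{9}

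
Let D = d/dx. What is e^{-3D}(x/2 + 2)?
\frac{x}{2} + \frac{1}{2}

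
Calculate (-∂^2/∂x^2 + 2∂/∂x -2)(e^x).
- e^{x}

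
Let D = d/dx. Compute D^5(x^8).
6720 x^{3}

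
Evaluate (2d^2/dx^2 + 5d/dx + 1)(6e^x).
48 e^{x}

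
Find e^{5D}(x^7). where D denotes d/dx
x^{7} + 35 x^{6} + 525 x^{5} + 4375 x^{4} + 21875 x^{3} + 65625 x^{2} + 109375 x + 78125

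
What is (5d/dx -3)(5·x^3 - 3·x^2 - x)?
- 15 x^{3} + 84 x^{2} - 27 x - 5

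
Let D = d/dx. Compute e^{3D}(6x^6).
6 x^{6} + 108 x^{5} + 810 x^{4} + 3240 x^{3} + 7290 x^{2} + 8748 x + 4374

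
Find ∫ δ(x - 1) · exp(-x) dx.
e^{-1}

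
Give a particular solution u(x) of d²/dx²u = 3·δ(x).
\frac{3|x|}{2}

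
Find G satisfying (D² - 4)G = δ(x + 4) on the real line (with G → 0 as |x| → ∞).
-\frac{e^{-2|x + 4|}}{4}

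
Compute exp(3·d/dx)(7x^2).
7 x^{2} + 42 x + 63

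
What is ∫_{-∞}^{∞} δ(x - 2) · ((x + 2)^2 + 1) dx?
17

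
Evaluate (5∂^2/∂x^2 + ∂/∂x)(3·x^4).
12 x^{2} \left(x + 15\right)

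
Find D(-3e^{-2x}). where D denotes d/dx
6 e^{- 2 x}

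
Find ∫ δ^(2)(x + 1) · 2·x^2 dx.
4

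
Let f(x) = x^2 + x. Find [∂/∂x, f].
2 x + 1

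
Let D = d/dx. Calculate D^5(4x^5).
480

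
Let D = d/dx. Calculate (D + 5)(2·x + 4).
10 x + 22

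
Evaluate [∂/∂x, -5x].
-5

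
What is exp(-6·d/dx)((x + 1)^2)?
x^{2} - 10 x + 25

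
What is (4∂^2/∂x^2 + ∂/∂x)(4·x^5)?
20 x^{3} \left(x + 16\right)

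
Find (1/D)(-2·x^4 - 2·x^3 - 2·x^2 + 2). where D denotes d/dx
- \frac{2 x^{5}}{5} - \frac{x^{4}}{2} - \frac{2 x^{3}}{3} + 2 x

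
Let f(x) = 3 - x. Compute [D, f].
-1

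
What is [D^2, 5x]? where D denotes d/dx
10D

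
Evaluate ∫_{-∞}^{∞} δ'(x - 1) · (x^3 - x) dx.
-2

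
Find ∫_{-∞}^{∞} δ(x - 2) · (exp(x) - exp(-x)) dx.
2 \sinh{\left(2 \right)}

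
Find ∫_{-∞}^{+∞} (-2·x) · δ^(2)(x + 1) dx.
0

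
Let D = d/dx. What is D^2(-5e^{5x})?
- 125 e^{5 x}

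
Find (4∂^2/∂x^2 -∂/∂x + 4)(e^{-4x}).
72 e^{- 4 x}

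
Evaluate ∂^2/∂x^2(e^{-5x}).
25 e^{- 5 x}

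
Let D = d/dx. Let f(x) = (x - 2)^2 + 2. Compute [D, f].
2 x - 4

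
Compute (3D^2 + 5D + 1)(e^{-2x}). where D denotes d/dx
3 e^{- 2 x}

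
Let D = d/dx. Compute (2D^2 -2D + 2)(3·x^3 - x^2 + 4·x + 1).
6 x^{3} - 20 x^{2} + 48 x - 10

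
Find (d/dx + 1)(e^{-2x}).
- e^{- 2 x}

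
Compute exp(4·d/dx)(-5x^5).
- 5 x^{5} - 100 x^{4} - 800 x^{3} - 3200 x^{2} - 6400 x - 5120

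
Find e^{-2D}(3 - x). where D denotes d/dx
5 - x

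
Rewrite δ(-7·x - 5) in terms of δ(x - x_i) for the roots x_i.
\frac{\delta(x + 5/7)}{7}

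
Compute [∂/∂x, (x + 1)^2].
2 x + 2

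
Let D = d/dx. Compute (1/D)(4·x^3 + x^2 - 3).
x^{4} + \frac{x^{3}}{3} - 3 x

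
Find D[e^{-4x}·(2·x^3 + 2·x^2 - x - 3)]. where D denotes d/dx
\left(- 8 x^{3} - 2 x^{2} + 8 x + 11\right) e^{- 4 x}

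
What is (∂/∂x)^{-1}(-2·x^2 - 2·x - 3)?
- \frac{2 x^{3}}{3} - x^{2} - 3 x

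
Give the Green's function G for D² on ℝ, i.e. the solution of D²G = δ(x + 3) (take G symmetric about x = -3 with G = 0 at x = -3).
\frac{|x + 3|}{2}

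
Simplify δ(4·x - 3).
\frac{\delta(x - 3/4)}{4}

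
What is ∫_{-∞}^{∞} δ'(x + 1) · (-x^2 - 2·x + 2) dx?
0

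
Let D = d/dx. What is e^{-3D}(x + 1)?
x - 2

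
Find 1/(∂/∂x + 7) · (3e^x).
\frac{3 e^{x}}{8}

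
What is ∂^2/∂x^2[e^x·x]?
\left(x + 2\right) e^{x}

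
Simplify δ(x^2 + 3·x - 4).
\frac{\delta(x + 4) + \delta(x - 1)}{5}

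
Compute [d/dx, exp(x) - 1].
e^{x}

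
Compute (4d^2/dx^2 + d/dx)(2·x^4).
8 x^{2} \left(x + 12\right)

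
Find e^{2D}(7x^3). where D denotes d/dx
7 x^{3} + 42 x^{2} + 84 x + 56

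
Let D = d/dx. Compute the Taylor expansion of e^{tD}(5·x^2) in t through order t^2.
5 t^{2} + 10 t x + 5 x^{2}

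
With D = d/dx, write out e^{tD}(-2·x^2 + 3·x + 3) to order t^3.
- 2 t^{2} - t \left(4 x - 3\right) - 2 x^{2} + 3 x + 3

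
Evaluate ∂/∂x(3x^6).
18 x^{5}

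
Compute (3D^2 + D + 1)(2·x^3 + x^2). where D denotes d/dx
2 x^{3} + 7 x^{2} + 38 x + 6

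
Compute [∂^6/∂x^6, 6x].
36\frac{d^{5}}{dx^{5}}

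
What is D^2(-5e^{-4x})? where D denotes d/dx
- 80 e^{- 4 x}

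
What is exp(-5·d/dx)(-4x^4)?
- 4 x^{4} + 80 x^{3} - 600 x^{2} + 2000 x - 2500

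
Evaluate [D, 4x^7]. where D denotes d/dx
28 x^{6}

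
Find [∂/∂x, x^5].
5 x^{4}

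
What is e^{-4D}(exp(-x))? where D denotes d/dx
e^{4 - x}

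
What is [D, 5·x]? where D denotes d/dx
5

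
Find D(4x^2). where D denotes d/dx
8 x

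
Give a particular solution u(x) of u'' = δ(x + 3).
\frac{|x + 3|}{2}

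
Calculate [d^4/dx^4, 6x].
24\frac{d^{3}}{dx^{3}}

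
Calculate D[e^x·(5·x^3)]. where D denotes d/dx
5 x^{2} \left(x + 3\right) e^{x}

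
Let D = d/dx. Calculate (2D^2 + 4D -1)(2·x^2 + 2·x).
- 2 x^{2} + 14 x + 16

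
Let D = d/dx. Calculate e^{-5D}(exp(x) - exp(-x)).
- e^{5 - x} + e^{x - 5}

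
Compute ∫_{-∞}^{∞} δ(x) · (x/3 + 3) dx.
3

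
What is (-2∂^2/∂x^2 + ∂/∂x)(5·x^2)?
10 x - 20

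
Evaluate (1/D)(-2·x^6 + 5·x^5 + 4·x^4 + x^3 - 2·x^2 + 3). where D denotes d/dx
- \frac{2 x^{7}}{7} + \frac{5 x^{6}}{6} + \frac{4 x^{5}}{5} + \frac{x^{4}}{4} - \frac{2 x^{3}}{3} + 3 x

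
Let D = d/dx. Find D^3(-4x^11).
- 3960 x^{8}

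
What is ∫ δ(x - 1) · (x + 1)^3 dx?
8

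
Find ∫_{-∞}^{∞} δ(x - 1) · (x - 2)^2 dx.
1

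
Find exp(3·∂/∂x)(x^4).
x^{4} + 12 x^{3} + 54 x^{2} + 108 x + 81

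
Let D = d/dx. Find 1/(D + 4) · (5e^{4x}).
\frac{5 e^{4 x}}{8}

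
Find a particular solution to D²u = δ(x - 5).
\frac{|x - 5|}{2}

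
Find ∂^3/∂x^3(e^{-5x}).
- 125 e^{- 5 x}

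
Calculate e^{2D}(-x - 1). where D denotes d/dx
- x - 3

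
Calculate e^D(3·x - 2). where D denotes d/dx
3 x + 1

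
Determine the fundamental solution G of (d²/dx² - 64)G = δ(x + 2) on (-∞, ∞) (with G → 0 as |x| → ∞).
-\frac{e^{-8|x + 2|}}{16}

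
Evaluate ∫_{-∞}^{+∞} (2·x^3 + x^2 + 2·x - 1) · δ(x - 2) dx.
23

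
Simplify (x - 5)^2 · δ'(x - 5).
0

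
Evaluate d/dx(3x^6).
18 x^{5}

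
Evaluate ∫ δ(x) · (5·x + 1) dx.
1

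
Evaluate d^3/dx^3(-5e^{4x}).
- 320 e^{4 x}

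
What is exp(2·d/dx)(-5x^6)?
- 5 x^{6} - 60 x^{5} - 300 x^{4} - 800 x^{3} - 1200 x^{2} - 960 x - 320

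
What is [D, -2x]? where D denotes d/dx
-2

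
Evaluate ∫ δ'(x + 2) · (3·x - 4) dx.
-3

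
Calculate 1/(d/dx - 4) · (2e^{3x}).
- 2 e^{3 x}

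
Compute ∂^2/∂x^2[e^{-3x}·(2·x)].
6 \left(3 x - 2\right) e^{- 3 x}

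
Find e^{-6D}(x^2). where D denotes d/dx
x^{2} - 12 x + 36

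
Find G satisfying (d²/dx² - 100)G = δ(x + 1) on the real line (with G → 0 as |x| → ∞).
-\frac{e^{-10|x + 1|}}{20}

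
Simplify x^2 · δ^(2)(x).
2\delta(x)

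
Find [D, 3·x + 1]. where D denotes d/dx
3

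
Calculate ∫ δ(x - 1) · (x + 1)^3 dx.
8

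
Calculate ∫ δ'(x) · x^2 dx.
0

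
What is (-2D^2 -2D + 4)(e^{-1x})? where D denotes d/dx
4 e^{- x}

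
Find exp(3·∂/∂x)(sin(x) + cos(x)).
\sqrt{2} \sin{\left(x + \frac{\pi}{4} + 3 \right)}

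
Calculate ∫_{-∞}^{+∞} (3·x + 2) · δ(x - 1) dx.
5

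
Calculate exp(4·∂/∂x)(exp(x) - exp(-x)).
2 \sinh{\left(x + 4 \right)}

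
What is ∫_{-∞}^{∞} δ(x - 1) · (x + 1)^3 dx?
8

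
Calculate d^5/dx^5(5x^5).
600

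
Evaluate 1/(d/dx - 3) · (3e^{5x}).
\frac{3 e^{5 x}}{2}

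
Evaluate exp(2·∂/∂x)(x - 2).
x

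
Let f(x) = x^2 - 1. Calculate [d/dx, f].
2 x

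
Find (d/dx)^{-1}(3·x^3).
\frac{3 x^{4}}{4}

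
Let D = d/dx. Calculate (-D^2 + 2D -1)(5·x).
10 - 5 x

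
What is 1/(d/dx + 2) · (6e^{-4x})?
- 3 e^{- 4 x}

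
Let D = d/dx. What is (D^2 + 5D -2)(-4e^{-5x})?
8 e^{- 5 x}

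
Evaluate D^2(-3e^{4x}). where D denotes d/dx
- 48 e^{4 x}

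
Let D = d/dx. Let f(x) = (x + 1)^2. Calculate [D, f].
2 x + 2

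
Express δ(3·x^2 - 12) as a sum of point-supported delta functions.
\frac{\delta(x - 2) + \delta(x + 2)}{12}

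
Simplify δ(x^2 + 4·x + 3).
\frac{\delta(x + 3) + \delta(x + 1)}{2}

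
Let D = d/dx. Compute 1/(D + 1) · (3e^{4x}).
\frac{3 e^{4 x}}{5}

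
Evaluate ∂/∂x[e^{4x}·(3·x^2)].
6 x \left(2 x + 1\right) e^{4 x}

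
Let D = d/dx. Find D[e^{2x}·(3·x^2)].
6 x \left(x + 1\right) e^{2 x}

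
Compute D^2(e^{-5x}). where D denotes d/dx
25 e^{- 5 x}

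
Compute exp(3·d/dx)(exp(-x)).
e^{- x - 3}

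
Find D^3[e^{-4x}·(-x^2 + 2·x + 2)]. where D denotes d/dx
8 \left(8 x^{2} - 28 x - 1\right) e^{- 4 x}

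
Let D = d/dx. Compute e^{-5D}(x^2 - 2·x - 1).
x^{2} - 12 x + 34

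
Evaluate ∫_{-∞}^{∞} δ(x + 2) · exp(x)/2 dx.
\frac{1}{2 e^{2}}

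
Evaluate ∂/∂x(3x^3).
9 x^{2}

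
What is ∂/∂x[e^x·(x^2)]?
x \left(x + 2\right) e^{x}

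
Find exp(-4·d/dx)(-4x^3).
- 4 x^{3} + 48 x^{2} - 192 x + 256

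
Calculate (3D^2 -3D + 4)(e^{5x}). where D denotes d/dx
64 e^{5 x}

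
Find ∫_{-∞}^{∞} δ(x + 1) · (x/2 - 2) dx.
- \frac{5}{2}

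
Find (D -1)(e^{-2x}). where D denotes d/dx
- 3 e^{- 2 x}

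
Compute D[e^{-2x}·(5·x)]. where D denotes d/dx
5 \left(1 - 2 x\right) e^{- 2 x}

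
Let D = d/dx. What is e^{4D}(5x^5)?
5 x^{5} + 100 x^{4} + 800 x^{3} + 3200 x^{2} + 6400 x + 5120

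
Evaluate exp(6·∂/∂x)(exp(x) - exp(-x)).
2 \sinh{\left(x + 6 \right)}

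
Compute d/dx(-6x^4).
- 24 x^{3}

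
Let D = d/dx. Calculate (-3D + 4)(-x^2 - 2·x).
- 4 x^{2} - 2 x + 6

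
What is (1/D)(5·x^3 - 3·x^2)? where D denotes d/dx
\frac{5 x^{4}}{4} - x^{3}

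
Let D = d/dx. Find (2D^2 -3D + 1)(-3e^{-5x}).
- 198 e^{- 5 x}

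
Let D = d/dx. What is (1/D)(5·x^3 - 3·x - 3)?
\frac{5 x^{4}}{4} - \frac{3 x^{2}}{2} - 3 x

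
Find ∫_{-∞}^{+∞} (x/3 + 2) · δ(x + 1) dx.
\frac{5}{3}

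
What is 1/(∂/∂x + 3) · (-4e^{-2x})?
- 4 e^{- 2 x}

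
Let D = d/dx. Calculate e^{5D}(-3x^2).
- 3 x^{2} - 30 x - 75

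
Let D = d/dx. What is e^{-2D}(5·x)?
5 x - 10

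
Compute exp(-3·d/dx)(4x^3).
4 x^{3} - 36 x^{2} + 108 x - 108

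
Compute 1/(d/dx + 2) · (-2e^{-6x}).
\frac{e^{- 6 x}}{2}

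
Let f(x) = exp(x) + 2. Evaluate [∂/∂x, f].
e^{x}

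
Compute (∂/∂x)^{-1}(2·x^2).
\frac{2 x^{3}}{3}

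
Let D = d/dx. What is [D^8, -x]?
-8D^{7}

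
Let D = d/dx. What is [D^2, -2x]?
-4D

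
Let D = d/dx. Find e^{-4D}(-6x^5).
- 6 x^{5} + 120 x^{4} - 960 x^{3} + 3840 x^{2} - 7680 x + 6144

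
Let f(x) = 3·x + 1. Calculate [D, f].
3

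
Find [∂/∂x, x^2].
2 x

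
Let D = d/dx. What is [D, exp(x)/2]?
\frac{e^{x}}{2}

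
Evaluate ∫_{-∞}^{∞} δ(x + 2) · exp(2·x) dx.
e^{-4}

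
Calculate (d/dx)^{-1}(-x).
- \frac{x^{2}}{2}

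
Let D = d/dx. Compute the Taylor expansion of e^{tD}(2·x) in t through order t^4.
2 t + 2 x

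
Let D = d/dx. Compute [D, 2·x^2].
4 x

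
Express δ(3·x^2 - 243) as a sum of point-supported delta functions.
\frac{\delta(x - 9) + \delta(x + 9)}{54}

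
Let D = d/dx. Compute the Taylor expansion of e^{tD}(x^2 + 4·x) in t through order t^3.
t^{2} + 2 t \left(x + 2\right) + x^{2} + 4 x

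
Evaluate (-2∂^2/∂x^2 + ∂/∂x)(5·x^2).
10 x - 20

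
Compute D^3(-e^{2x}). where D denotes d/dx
- 8 e^{2 x}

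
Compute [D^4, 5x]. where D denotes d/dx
20D^{3}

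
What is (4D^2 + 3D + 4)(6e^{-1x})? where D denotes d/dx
30 e^{- x}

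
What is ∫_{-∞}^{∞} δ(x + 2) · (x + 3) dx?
1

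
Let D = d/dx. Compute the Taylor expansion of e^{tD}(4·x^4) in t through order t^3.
4 x \left(4 t^{3} + 6 t^{2} x + 4 t x^{2} + x^{3}\right)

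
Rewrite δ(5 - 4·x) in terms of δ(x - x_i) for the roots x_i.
\frac{\delta(x - 5/4)}{4}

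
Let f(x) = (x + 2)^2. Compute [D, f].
2 x + 4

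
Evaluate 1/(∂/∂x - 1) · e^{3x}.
\frac{e^{3 x}}{2}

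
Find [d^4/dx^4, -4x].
-16\frac{d^{3}}{dx^{3}}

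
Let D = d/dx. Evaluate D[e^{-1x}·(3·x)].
3 \left(1 - x\right) e^{- x}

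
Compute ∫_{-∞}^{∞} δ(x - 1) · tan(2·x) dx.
\tan{\left(2 \right)}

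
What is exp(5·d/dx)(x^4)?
x^{4} + 20 x^{3} + 150 x^{2} + 500 x + 625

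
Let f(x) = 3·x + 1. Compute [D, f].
3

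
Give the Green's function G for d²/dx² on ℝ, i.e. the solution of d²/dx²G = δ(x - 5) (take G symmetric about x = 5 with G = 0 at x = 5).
\frac{|x - 5|}{2}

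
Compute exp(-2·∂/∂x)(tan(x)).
\tan{\left(x - 2 \right)}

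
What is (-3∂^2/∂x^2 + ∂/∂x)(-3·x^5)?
15 x^{3} \left(12 - x\right)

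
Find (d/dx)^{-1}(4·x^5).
\frac{2 x^{6}}{3}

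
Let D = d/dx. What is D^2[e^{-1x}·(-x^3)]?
x \left(- x^{2} + 6 x - 6\right) e^{- x}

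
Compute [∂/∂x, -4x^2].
- 8 x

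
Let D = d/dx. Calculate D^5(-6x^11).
- 332640 x^{6}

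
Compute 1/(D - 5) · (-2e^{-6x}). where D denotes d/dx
\frac{2 e^{- 6 x}}{11}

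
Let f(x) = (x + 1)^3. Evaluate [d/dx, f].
3 \left(x + 1\right)^{2}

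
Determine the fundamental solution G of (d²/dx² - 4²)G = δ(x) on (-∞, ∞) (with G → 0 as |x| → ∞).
-\frac{e^{-4|x|}}{8}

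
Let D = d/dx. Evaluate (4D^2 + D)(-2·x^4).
8 x^{2} \left(- x - 12\right)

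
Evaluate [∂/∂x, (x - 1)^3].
3 \left(x - 1\right)^{2}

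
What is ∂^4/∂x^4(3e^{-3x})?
243 e^{- 3 x}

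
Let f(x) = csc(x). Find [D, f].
- \cot{\left(x \right)} \csc{\left(x \right)}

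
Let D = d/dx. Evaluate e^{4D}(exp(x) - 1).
e^{x + 4} - 1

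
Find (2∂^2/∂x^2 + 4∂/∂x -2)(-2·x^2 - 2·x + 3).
4 x^{2} - 12 x - 22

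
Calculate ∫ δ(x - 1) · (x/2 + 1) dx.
\frac{3}{2}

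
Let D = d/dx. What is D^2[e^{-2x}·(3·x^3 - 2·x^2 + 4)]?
2 \left(6 x^{3} - 22 x^{2} + 17 x + 6\right) e^{- 2 x}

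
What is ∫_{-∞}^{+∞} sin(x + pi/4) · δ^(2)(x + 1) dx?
- \cos{\left(\frac{\pi}{4} + 1 \right)}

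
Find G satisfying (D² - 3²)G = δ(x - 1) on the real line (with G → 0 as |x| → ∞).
-\frac{e^{-3|x - 1|}}{6}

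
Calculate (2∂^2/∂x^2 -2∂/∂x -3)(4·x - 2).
- 12 x - 2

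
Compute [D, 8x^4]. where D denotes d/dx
32 x^{3}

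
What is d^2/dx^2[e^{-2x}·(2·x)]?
8 \left(x - 1\right) e^{- 2 x}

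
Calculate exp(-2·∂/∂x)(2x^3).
2 x^{3} - 12 x^{2} + 24 x - 16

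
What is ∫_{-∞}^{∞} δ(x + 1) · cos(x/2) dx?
\cos{\left(\frac{1}{2} \right)}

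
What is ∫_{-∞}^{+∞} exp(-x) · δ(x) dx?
1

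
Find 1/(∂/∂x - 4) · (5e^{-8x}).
- \frac{5 e^{- 8 x}}{12}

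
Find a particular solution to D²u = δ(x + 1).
\frac{|x + 1|}{2}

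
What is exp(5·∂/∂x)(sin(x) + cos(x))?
\sqrt{2} \sin{\left(x + \frac{\pi}{4} + 5 \right)}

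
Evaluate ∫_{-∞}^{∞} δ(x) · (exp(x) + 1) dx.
2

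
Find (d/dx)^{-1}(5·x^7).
\frac{5 x^{8}}{8}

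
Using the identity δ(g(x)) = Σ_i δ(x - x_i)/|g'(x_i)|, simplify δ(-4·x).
\frac{\delta(x)}{4}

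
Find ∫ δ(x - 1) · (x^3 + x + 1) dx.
3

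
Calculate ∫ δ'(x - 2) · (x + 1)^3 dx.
-27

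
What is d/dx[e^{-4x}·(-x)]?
\left(4 x - 1\right) e^{- 4 x}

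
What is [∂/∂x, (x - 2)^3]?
3 \left(x - 2\right)^{2}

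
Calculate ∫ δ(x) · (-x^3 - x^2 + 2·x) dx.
0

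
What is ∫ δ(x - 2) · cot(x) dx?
\cot{\left(2 \right)}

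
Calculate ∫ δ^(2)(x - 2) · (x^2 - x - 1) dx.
2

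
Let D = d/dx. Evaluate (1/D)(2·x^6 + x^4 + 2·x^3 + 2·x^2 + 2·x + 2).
\frac{2 x^{7}}{7} + \frac{x^{5}}{5} + \frac{x^{4}}{2} + \frac{2 x^{3}}{3} + x^{2} + 2 x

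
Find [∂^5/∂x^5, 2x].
10\frac{d^{4}}{dx^{4}}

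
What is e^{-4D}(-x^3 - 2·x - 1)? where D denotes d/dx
- x^{3} + 12 x^{2} - 50 x + 71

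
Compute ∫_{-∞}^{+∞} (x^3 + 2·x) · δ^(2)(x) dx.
0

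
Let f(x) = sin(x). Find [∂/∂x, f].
\cos{\left(x \right)}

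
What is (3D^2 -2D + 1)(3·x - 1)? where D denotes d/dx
3 x - 7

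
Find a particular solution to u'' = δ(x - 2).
\frac{|x - 2|}{2}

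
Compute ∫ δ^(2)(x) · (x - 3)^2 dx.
2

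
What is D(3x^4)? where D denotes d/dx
12 x^{3}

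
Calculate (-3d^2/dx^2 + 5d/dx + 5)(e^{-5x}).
- 95 e^{- 5 x}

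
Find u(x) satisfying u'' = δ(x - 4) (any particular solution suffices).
\frac{|x - 4|}{2}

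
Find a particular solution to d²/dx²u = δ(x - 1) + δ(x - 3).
\frac{|x - 1|}{2} + \frac{|x - 3|}{2}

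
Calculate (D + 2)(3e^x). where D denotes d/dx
9 e^{x}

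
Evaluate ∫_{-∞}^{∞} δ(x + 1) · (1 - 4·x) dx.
5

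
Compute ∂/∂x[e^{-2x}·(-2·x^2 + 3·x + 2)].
\left(4 x^{2} - 10 x - 1\right) e^{- 2 x}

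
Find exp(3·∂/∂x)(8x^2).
8 x^{2} + 48 x + 72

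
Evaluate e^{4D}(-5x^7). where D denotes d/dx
- 5 x^{7} - 140 x^{6} - 1680 x^{5} - 11200 x^{4} - 44800 x^{3} - 107520 x^{2} - 143360 x - 81920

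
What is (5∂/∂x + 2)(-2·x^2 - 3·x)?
- 4 x^{2} - 26 x - 15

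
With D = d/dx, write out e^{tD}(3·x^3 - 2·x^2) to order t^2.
t^{2} \left(9 x - 2\right) + t x \left(9 x - 4\right) + 3 x^{3} - 2 x^{2}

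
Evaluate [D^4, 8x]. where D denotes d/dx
32D^{3}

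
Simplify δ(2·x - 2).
\frac{\delta(x - 1)}{2}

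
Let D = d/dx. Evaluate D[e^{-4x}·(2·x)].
2 \left(1 - 4 x\right) e^{- 4 x}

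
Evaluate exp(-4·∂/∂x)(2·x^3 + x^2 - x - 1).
2 x^{3} - 23 x^{2} + 87 x - 109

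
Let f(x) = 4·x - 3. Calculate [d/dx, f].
4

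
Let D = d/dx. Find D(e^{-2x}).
- 2 e^{- 2 x}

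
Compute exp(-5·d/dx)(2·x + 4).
2 x - 6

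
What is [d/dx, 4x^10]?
40 x^{9}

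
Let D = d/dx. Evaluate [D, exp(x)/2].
\frac{e^{x}}{2}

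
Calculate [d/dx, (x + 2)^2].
2 x + 4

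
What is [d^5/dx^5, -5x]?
-25\frac{d^{4}}{dx^{4}}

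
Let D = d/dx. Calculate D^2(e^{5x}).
25 e^{5 x}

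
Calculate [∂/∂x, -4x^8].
- 32 x^{7}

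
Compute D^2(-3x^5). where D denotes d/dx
- 60 x^{3}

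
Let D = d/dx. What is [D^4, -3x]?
-12D^{3}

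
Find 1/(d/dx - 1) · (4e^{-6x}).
- \frac{4 e^{- 6 x}}{7}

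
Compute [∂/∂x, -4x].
-4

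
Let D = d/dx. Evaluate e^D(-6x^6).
- 6 x^{6} - 36 x^{5} - 90 x^{4} - 120 x^{3} - 90 x^{2} - 36 x - 6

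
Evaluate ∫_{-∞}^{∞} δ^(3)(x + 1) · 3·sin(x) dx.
3 \cos{\left(1 \right)}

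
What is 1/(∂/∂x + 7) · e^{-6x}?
e^{- 6 x}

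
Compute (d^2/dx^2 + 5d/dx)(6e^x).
36 e^{x}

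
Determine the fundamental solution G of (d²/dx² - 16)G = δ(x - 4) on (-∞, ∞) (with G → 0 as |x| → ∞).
-\frac{e^{-4|x - 4|}}{8}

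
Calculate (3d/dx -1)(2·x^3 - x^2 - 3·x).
- 2 x^{3} + 19 x^{2} - 3 x - 9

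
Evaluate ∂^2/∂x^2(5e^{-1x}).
5 e^{- x}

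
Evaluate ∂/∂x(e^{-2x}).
- 2 e^{- 2 x}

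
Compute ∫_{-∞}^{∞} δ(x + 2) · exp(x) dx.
e^{-2}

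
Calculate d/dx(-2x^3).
- 6 x^{2}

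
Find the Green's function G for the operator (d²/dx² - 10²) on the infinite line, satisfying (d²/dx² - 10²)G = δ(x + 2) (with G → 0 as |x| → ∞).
-\frac{e^{-10|x + 2|}}{20}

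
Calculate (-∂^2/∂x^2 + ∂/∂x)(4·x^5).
20 x^{3} \left(x - 4\right)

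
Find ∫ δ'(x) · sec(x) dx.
0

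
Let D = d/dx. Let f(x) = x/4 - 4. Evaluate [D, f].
\frac{1}{4}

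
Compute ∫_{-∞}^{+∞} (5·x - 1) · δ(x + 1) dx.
-6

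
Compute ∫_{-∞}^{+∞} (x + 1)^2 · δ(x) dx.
1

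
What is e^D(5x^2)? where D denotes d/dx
5 x^{2} + 10 x + 5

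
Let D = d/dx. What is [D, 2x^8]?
16 x^{7}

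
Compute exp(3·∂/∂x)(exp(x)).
e^{x + 3}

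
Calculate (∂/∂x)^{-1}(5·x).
\frac{5 x^{2}}{2}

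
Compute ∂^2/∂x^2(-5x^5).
- 100 x^{3}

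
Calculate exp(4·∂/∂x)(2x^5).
2 x^{5} + 40 x^{4} + 320 x^{3} + 1280 x^{2} + 2560 x + 2048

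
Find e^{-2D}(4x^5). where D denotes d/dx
4 x^{5} - 40 x^{4} + 160 x^{3} - 320 x^{2} + 320 x - 128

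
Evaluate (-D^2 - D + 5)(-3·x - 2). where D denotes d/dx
- 15 x - 7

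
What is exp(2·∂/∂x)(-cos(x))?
- \cos{\left(x + 2 \right)}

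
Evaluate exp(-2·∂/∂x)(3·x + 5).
3 x - 1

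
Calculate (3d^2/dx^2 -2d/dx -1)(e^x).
0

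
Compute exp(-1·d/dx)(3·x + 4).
3 x + 1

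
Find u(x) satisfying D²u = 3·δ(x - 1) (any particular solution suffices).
\frac{3|x - 1|}{2}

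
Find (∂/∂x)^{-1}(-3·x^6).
- \frac{3 x^{7}}{7}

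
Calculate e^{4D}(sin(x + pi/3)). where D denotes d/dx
\sin{\left(x + \frac{\pi}{3} + 4 \right)}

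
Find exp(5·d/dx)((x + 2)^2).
x^{2} + 14 x + 49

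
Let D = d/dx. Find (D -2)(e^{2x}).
0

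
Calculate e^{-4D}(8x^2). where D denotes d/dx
8 x^{2} - 64 x + 128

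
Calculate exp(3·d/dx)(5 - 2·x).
- 2 x - 1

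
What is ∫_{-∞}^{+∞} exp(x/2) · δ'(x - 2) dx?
- \frac{e}{2}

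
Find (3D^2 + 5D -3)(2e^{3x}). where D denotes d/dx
78 e^{3 x}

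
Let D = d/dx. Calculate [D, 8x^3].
24 x^{2}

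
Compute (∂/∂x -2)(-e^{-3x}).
5 e^{- 3 x}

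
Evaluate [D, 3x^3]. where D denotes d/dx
9 x^{2}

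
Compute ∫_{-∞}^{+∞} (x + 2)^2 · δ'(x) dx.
-4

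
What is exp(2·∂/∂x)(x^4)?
x^{4} + 8 x^{3} + 24 x^{2} + 32 x + 16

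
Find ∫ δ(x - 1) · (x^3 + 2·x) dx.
3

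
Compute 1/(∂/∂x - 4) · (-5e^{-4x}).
\frac{5 e^{- 4 x}}{8}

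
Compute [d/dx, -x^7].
- 7 x^{6}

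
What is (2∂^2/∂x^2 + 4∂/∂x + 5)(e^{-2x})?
5 e^{- 2 x}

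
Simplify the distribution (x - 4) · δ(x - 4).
0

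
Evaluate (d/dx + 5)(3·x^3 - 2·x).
15 x^{3} + 9 x^{2} - 10 x - 2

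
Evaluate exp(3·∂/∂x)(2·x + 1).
2 x + 7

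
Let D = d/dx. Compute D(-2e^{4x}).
- 8 e^{4 x}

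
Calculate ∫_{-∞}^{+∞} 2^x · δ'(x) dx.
- \log{\left(2 \right)}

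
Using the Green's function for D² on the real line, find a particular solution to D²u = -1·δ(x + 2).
-\frac{|x + 2|}{2}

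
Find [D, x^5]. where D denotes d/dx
5 x^{4}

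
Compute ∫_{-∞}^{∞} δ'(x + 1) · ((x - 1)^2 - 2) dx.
4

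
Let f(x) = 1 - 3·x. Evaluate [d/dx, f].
-3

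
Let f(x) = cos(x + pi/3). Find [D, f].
- \sin{\left(x + \frac{\pi}{3} \right)}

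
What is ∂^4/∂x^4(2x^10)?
10080 x^{6}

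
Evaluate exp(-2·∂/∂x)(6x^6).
6 x^{6} - 72 x^{5} + 360 x^{4} - 960 x^{3} + 1440 x^{2} - 1152 x + 384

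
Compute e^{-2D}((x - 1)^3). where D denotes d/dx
x^{3} - 9 x^{2} + 27 x - 27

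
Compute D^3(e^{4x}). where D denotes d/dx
64 e^{4 x}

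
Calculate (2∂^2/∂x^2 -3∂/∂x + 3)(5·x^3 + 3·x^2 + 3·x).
15 x^{3} - 36 x^{2} + 51 x + 3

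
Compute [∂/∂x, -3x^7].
- 21 x^{6}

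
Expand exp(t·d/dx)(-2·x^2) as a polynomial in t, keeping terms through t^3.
- 2 t^{2} - 4 t x - 2 x^{2}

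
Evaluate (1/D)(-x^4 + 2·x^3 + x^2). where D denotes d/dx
- \frac{x^{5}}{5} + \frac{x^{4}}{2} + \frac{x^{3}}{3}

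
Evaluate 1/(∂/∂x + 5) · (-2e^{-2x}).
- \frac{2 e^{- 2 x}}{3}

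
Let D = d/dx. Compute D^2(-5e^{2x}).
- 20 e^{2 x}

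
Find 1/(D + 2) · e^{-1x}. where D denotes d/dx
e^{- x}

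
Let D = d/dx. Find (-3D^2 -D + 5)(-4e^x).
- 4 e^{x}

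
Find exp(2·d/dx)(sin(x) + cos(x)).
\sqrt{2} \sin{\left(x + \frac{\pi}{4} + 2 \right)}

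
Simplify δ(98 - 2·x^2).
\frac{\delta(x - 7) + \delta(x + 7)}{28}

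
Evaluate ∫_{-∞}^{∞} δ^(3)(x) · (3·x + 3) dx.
0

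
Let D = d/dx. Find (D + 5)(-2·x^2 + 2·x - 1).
- 10 x^{2} + 6 x - 3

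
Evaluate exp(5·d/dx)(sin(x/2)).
\sin{\left(\frac{x}{2} + \frac{5}{2} \right)}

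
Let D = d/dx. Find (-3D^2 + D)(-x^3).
3 x \left(6 - x\right)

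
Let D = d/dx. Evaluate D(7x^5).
35 x^{4}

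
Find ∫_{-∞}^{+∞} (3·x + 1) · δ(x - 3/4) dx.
\frac{13}{4}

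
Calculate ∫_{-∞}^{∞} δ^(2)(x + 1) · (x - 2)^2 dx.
2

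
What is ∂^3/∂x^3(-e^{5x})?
- 125 e^{5 x}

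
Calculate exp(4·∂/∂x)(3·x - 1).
3 x + 11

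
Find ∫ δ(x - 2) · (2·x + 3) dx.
7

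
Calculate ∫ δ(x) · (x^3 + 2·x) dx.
0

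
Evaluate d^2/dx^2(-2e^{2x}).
- 8 e^{2 x}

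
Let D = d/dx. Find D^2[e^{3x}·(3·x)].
\left(27 x + 18\right) e^{3 x}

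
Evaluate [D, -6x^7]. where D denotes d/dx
- 42 x^{6}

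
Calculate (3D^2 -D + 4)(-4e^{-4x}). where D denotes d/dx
- 224 e^{- 4 x}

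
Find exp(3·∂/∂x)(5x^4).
5 x^{4} + 60 x^{3} + 270 x^{2} + 540 x + 405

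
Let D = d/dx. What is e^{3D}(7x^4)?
7 x^{4} + 84 x^{3} + 378 x^{2} + 756 x + 567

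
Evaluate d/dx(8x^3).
24 x^{2}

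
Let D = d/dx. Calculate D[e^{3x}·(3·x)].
\left(9 x + 3\right) e^{3 x}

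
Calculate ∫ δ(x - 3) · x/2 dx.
\frac{3}{2}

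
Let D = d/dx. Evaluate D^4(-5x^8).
- 8400 x^{4}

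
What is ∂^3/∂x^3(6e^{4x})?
384 e^{4 x}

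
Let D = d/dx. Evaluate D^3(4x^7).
840 x^{4}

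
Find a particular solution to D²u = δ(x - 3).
\frac{|x - 3|}{2}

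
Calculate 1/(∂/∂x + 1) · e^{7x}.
\frac{e^{7 x}}{8}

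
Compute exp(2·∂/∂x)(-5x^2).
- 5 x^{2} - 20 x - 20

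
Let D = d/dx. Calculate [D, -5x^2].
- 10 x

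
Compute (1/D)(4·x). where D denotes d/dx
2 x^{2}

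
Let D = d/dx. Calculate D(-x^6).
- 6 x^{5}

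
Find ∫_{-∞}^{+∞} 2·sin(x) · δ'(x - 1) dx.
- 2 \cos{\left(1 \right)}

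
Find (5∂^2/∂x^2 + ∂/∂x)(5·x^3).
15 x \left(x + 10\right)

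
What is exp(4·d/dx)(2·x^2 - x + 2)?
2 x^{2} + 15 x + 30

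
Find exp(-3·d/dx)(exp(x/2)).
e^{\frac{x}{2} - \frac{3}{2}}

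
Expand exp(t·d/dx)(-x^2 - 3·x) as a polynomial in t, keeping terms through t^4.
- t^{2} - t \left(2 x + 3\right) - x^{2} - 3 x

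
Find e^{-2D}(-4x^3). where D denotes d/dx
- 4 x^{3} + 24 x^{2} - 48 x + 32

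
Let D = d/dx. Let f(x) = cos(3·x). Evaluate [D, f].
- 3 \sin{\left(3 x \right)}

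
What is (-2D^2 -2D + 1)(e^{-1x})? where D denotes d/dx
e^{- x}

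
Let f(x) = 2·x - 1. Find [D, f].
2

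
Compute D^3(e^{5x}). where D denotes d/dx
125 e^{5 x}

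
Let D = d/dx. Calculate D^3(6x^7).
1260 x^{4}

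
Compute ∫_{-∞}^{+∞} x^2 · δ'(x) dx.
0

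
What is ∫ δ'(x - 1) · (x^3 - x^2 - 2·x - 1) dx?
1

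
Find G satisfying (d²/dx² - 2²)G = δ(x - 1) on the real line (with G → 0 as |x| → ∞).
-\frac{e^{-2|x - 1|}}{4}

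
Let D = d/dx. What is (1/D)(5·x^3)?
\frac{5 x^{4}}{4}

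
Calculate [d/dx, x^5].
5 x^{4}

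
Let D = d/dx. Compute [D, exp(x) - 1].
e^{x}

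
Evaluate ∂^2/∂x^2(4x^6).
120 x^{4}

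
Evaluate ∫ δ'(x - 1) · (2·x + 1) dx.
-2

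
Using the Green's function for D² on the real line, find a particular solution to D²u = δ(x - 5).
\frac{|x - 5|}{2}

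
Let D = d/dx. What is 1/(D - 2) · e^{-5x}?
- \frac{e^{- 5 x}}{7}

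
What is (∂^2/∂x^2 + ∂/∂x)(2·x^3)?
6 x \left(x + 2\right)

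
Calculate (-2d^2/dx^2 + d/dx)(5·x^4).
20 x^{2} \left(x - 6\right)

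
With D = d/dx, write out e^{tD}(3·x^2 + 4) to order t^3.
3 t^{2} + 6 t x + 3 x^{2} + 4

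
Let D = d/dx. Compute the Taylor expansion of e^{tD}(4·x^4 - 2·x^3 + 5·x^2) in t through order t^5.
4 t^{4} + t^{3} \left(16 x - 2\right) + t^{2} \left(24 x^{2} - 6 x + 5\right) + 2 t x \left(8 x^{2} - 3 x + 5\right) + 4 x^{4} - 2 x^{3} + 5 x^{2}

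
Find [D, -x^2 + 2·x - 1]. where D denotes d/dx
2 - 2 x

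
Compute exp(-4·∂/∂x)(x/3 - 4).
\frac{x}{3} - \frac{16}{3}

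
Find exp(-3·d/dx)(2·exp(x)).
2 e^{x - 3}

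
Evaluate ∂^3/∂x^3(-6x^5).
- 360 x^{2}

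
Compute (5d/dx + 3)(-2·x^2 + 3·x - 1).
- 6 x^{2} - 11 x + 12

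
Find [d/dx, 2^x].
2^{x} \log{\left(2 \right)}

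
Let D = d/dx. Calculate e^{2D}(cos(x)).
\cos{\left(x + 2 \right)}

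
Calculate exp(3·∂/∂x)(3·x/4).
\frac{3 x}{4} + \frac{9}{4}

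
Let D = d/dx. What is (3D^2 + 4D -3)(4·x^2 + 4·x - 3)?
- 12 x^{2} + 20 x + 49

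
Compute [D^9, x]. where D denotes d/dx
9D^{8}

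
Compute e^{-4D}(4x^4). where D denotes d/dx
4 x^{4} - 64 x^{3} + 384 x^{2} - 1024 x + 1024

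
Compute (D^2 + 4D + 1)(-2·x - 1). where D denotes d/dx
- 2 x - 9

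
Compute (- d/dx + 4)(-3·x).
3 - 12 x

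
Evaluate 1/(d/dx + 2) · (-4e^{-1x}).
- 4 e^{- x}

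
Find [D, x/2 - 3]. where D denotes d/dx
\frac{1}{2}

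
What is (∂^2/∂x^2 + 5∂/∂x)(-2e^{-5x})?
0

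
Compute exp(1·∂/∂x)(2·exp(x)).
2 e^{x + 1}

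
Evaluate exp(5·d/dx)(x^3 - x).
x^{3} + 15 x^{2} + 74 x + 120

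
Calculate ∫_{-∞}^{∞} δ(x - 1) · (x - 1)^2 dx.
0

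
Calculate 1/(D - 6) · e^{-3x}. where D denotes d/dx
- \frac{e^{- 3 x}}{9}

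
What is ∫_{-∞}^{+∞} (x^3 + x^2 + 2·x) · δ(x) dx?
0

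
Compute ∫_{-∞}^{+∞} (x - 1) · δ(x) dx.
-1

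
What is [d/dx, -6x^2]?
- 12 x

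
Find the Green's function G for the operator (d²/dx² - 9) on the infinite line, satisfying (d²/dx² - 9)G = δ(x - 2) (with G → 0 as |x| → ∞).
-\frac{e^{-3|x - 2|}}{6}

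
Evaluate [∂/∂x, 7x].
7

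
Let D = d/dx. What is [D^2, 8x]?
16D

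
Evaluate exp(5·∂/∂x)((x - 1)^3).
x^{3} + 12 x^{2} + 48 x + 64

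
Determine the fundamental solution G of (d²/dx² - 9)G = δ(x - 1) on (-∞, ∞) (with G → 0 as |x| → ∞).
-\frac{e^{-3|x - 1|}}{6}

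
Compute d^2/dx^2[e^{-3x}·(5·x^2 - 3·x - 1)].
\left(45 x^{2} - 87 x + 19\right) e^{- 3 x}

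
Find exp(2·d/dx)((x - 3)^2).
x^{2} - 2 x + 1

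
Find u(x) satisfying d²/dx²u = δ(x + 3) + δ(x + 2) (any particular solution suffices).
\frac{|x + 3|}{2} + \frac{|x + 2|}{2}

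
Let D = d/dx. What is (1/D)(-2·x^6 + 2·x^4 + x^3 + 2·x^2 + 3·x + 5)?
- \frac{2 x^{7}}{7} + \frac{2 x^{5}}{5} + \frac{x^{4}}{4} + \frac{2 x^{3}}{3} + \frac{3 x^{2}}{2} + 5 x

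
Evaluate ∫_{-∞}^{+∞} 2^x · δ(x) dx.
1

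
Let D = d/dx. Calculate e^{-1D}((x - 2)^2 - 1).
x^{2} - 6 x + 8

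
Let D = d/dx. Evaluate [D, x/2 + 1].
\frac{1}{2}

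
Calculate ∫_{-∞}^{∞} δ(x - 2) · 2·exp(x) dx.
2 e^{2}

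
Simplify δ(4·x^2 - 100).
\frac{\delta(x - 5) + \delta(x + 5)}{40}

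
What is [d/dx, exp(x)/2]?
\frac{e^{x}}{2}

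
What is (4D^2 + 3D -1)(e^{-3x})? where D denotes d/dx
26 e^{- 3 x}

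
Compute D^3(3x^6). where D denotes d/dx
360 x^{3}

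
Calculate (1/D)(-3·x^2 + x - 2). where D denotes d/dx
- x^{3} + \frac{x^{2}}{2} - 2 x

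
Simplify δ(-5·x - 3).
\frac{\delta(x + 3/5)}{5}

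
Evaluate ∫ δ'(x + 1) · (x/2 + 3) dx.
- \frac{1}{2}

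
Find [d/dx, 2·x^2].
4 x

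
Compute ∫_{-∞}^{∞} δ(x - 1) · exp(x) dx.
e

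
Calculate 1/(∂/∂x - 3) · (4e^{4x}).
4 e^{4 x}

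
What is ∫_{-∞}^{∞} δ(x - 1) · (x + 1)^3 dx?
8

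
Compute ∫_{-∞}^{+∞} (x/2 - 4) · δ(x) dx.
-4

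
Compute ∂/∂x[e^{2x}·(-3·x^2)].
6 x \left(- x - 1\right) e^{2 x}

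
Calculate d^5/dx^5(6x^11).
332640 x^{6}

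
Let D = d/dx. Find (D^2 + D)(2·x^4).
8 x^{2} \left(x + 3\right)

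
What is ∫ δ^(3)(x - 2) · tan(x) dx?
- 6 \tan^{4}{\left(2 \right)} - 8 \tan^{2}{\left(2 \right)} - 2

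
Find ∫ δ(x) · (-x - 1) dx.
-1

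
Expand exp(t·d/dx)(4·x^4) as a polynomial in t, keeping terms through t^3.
4 x \left(4 t^{3} + 6 t^{2} x + 4 t x^{2} + x^{3}\right)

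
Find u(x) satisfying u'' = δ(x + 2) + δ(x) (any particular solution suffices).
\frac{|x + 2|}{2} + \frac{|x|}{2}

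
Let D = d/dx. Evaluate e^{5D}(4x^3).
4 x^{3} + 60 x^{2} + 300 x + 500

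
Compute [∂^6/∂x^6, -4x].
-24\frac{d^{5}}{dx^{5}}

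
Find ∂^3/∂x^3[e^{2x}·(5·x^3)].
\left(40 x^{3} + 180 x^{2} + 180 x + 30\right) e^{2 x}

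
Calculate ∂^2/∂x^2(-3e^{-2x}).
- 12 e^{- 2 x}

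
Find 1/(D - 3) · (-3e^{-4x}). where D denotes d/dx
\frac{3 e^{- 4 x}}{7}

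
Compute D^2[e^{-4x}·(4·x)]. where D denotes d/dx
32 \left(2 x - 1\right) e^{- 4 x}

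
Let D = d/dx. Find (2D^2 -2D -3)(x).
- 3 x - 2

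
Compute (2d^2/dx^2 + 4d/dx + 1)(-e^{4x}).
- 49 e^{4 x}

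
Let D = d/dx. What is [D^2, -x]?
-2D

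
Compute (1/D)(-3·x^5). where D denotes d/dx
- \frac{x^{6}}{2}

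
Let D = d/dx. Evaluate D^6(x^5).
0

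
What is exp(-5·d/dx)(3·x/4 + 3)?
\frac{3 x}{4} - \frac{3}{4}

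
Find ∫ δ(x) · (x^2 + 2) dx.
2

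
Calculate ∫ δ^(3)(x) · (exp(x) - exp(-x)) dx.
-2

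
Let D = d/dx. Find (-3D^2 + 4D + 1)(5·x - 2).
5 x + 18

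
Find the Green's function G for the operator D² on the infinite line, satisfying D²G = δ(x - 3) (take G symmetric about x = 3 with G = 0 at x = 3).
\frac{|x - 3|}{2}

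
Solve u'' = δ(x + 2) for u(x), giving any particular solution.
\frac{|x + 2|}{2}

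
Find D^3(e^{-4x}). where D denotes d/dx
- 64 e^{- 4 x}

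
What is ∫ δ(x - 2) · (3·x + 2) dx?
8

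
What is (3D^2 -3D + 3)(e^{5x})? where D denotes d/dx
63 e^{5 x}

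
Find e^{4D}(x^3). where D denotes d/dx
x^{3} + 12 x^{2} + 48 x + 64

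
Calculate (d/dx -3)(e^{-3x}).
- 6 e^{- 3 x}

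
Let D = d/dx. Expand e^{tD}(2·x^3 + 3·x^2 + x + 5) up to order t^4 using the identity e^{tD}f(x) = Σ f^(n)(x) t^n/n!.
2 t^{3} + t^{2} \left(6 x + 3\right) + t \left(6 x^{2} + 6 x + 1\right) + 2 x^{3} + 3 x^{2} + x + 5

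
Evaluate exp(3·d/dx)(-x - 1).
- x - 4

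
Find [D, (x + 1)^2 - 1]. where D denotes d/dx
2 x + 2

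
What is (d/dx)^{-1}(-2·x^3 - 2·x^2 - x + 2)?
- \frac{x^{4}}{2} - \frac{2 x^{3}}{3} - \frac{x^{2}}{2} + 2 x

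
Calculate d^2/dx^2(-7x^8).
- 392 x^{6}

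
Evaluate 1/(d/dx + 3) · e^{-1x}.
\frac{e^{- x}}{2}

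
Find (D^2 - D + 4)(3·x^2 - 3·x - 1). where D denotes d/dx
12 x^{2} - 18 x + 5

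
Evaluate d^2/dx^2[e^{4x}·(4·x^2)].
\left(64 x^{2} + 64 x + 8\right) e^{4 x}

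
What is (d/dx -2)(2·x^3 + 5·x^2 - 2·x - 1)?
2 x \left(- 2 x^{2} - 2 x + 7\right)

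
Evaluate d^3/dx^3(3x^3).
18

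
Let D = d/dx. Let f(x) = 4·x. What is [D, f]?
4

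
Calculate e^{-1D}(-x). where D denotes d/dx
1 - x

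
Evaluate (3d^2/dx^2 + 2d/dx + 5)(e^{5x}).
90 e^{5 x}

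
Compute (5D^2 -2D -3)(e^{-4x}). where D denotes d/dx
85 e^{- 4 x}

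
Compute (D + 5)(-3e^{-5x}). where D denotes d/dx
0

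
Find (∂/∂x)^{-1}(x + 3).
\frac{x^{2}}{2} + 3 x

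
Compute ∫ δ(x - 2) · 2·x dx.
4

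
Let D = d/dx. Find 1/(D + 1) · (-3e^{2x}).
- e^{2 x}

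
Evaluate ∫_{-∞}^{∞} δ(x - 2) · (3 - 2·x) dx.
-1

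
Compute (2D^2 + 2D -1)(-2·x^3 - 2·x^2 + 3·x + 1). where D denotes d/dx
2 x^{3} - 10 x^{2} - 35 x - 3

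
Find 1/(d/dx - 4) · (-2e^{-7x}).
\frac{2 e^{- 7 x}}{11}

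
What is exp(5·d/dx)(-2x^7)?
- 2 x^{7} - 70 x^{6} - 1050 x^{5} - 8750 x^{4} - 43750 x^{3} - 131250 x^{2} - 218750 x - 156250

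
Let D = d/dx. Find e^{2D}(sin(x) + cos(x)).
\sqrt{2} \sin{\left(x + \frac{\pi}{4} + 2 \right)}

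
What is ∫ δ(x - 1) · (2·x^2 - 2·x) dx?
0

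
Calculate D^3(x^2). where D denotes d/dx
0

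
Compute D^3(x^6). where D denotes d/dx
120 x^{3}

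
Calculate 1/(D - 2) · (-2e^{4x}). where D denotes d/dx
- e^{4 x}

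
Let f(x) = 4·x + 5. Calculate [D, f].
4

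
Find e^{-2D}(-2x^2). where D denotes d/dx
- 2 x^{2} + 8 x - 8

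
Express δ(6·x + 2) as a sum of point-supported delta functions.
\frac{\delta(x + 1/3)}{6}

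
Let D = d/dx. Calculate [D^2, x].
2D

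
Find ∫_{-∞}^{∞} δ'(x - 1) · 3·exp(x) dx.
- 3 e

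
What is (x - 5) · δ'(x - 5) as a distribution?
-\delta(x - 5)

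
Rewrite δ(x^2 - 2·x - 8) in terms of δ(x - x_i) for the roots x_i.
\frac{\delta(x - 4) + \delta(x + 2)}{6}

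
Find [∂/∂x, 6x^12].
72 x^{11}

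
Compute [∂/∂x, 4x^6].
24 x^{5}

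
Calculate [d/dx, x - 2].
1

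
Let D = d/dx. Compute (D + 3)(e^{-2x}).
e^{- 2 x}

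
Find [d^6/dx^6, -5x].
-30\frac{d^{5}}{dx^{5}}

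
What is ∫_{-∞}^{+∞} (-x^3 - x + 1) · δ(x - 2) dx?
-9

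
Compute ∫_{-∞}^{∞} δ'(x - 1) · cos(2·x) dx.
2 \sin{\left(2 \right)}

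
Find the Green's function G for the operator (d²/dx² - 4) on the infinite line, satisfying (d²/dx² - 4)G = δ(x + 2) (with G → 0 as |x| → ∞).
-\frac{e^{-2|x + 2|}}{4}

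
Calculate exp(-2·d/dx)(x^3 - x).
x^{3} - 6 x^{2} + 11 x - 6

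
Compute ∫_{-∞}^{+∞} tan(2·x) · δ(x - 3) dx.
\tan{\left(6 \right)}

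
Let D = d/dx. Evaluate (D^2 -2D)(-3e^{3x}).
- 9 e^{3 x}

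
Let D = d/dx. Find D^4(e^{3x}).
81 e^{3 x}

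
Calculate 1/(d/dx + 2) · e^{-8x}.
- \frac{e^{- 8 x}}{6}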